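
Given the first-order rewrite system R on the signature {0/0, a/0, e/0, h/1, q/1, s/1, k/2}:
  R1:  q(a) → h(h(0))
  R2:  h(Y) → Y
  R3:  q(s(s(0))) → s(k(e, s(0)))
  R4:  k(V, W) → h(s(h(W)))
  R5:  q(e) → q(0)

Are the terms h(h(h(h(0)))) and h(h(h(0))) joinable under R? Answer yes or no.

yes — NF(t₁) = 0, NF(t₂) = 0

Reduce t₁ = h(h(h(h(0)))):
1. h(h(h(h(0))))  →  h(h(h(0)))   [R2 at ε]
2. h(h(h(0)))  →  h(h(0))   [R2 at ε]
3. h(h(0))  →  h(0)   [R2 at ε]
4. h(0)  →  0   [R2 at ε]

Reduce t₂ = h(h(h(0))):
1. h(h(h(0)))  →  h(h(0))   [R2 at ε]
2. h(h(0))  →  h(0)   [R2 at ε]
3. h(0)  →  0   [R2 at ε]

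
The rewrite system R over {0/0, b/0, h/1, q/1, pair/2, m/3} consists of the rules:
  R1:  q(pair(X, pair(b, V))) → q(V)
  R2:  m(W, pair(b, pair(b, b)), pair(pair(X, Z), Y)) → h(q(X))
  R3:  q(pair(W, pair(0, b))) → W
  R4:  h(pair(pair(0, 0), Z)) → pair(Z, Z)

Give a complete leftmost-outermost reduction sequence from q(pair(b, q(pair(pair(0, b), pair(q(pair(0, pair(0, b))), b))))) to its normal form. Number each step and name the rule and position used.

b

1. q(pair(b, q(pair(pair(0, b), pair(q(pair(0, pair(0, b))), b)))))  →  q(pair(b, q(pair(pair(0, b), pair(0, b)))))   [R3 at 1.2.1.2.1]
2. q(pair(b, q(pair(pair(0, b), pair(0, b)))))  →  q(pair(b, pair(0, b)))   [R3 at 1.2]
3. q(pair(b, pair(0, b)))  →  b   [R3 at ε]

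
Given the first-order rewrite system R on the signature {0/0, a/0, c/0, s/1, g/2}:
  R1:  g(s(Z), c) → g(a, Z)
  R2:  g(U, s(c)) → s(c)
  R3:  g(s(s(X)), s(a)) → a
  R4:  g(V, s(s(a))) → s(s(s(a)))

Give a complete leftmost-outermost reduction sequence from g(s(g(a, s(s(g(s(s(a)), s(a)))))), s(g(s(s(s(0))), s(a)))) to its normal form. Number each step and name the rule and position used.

a

1. g(s(g(a, s(s(g(s(s(a)), s(a)))))), s(g(s(s(s(0))), s(a))))  →  g(s(g(a, s(s(a)))), s(g(s(s(s(0))), s(a))))   [R3 at 1.1.2.1.1]
2. g(s(g(a, s(s(a)))), s(g(s(s(s(0))), s(a))))  →  g(s(s(s(s(a)))), s(g(s(s(s(0))), s(a))))   [R4 at 1.1]
3. g(s(s(s(s(a)))), s(g(s(s(s(0))), s(a))))  →  g(s(s(s(s(a)))), s(a))   [R3 at 2.1]
4. g(s(s(s(s(a)))), s(a))  →  a   [R3 at ε]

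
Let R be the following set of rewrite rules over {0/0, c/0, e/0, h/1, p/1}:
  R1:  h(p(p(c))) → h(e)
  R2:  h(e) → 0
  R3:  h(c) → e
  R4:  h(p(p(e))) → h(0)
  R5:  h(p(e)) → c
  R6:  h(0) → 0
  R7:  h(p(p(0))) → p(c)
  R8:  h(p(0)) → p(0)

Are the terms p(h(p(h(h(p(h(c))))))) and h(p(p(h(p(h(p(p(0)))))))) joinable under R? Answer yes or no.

yes — NF(t₁) = p(c), NF(t₂) = p(c)

Reduce t₁ = p(h(p(h(h(p(h(c))))))):
1. p(h(p(h(h(p(h(c)))))))  →  p(h(p(h(h(p(e))))))   [R3 at 1.1.1.1.1.1]
2. p(h(p(h(h(p(e))))))  →  p(h(p(h(c))))   [R5 at 1.1.1.1]
3. p(h(p(h(c))))  →  p(h(p(e)))   [R3 at 1.1.1]
4. p(h(p(e)))  →  p(c)   [R5 at 1]

Reduce t₂ = h(p(p(h(p(h(p(p(0)))))))):
1. h(p(p(h(p(h(p(p(0))))))))  →  h(p(p(h(p(p(c))))))   [R7 at 1.1.1.1.1]
2. h(p(p(h(p(p(c))))))  →  h(p(p(h(e))))   [R1 at 1.1.1]
3. h(p(p(h(e))))  →  h(p(p(0)))   [R2 at 1.1.1]
4. h(p(p(0)))  →  p(c)   [R7 at ε]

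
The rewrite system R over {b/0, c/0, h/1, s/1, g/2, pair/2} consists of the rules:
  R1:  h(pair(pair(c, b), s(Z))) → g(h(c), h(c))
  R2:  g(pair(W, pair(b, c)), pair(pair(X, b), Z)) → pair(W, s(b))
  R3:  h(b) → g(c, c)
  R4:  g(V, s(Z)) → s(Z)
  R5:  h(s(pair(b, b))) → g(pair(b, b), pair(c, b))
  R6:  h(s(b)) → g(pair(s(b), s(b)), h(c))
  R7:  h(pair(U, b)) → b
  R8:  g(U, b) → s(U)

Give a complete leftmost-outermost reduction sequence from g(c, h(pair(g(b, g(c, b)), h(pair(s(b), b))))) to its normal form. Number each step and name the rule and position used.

1. g(c, h(pair(g(b, g(c, b)), h(pair(s(b), b)))))  →  g(c, h(pair(g(b, s(c)), h(pair(s(b), b)))))   [R8 at 2.1.1.2]
2. g(c, h(pair(g(b, s(c)), h(pair(s(b), b)))))  →  g(c, h(pair(s(c), h(pair(s(b), b)))))   [R4 at 2.1.1]
3. g(c, h(pair(s(c), h(pair(s(b), b)))))  →  g(c, h(pair(s(c), b)))   [R7 at 2.1.2]
4. g(c, h(pair(s(c), b)))  →  g(c, b)   [R7 at 2]
5. g(c, b)  →  s(c)   [R8 at ε]

s(c)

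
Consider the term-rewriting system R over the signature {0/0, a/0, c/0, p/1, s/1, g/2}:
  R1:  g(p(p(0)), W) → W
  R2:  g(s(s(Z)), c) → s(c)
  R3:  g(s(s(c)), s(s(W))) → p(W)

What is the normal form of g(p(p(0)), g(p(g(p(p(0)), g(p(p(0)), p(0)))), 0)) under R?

0

1. g(p(p(0)), g(p(g(p(p(0)), g(p(p(0)), p(0)))), 0))  →  g(p(g(p(p(0)), g(p(p(0)), p(0)))), 0)   [R1 at ε]
2. g(p(g(p(p(0)), g(p(p(0)), p(0)))), 0)  →  g(p(g(p(p(0)), p(0))), 0)   [R1 at 1.1]
3. g(p(g(p(p(0)), p(0))), 0)  →  g(p(p(0)), 0)   [R1 at 1.1]
4. g(p(p(0)), 0)  →  0   [R1 at ε]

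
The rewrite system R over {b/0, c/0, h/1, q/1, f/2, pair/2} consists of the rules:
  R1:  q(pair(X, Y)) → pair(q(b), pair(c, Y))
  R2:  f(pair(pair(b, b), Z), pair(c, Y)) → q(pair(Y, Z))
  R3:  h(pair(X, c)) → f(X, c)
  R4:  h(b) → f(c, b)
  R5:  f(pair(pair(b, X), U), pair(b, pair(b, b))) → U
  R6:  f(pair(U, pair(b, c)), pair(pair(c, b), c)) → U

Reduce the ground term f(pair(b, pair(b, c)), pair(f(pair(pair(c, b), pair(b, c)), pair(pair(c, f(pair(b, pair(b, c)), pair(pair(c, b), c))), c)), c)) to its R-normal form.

b

1. f(pair(b, pair(b, c)), pair(f(pair(pair(c, b), pair(b, c)), pair(pair(c, f(pair(b, pair(b, c)), pair(pair(c, b), c))), c)), c))  →  f(pair(b, pair(b, c)), pair(f(pair(pair(c, b), pair(b, c)), pair(pair(c, b), c)), c))   [R6 at 2.1.2.1.2]
2. f(pair(b, pair(b, c)), pair(f(pair(pair(c, b), pair(b, c)), pair(pair(c, b), c)), c))  →  f(pair(b, pair(b, c)), pair(pair(c, b), c))   [R6 at 2.1]
3. f(pair(b, pair(b, c)), pair(pair(c, b), c))  →  b   [R6 at ε]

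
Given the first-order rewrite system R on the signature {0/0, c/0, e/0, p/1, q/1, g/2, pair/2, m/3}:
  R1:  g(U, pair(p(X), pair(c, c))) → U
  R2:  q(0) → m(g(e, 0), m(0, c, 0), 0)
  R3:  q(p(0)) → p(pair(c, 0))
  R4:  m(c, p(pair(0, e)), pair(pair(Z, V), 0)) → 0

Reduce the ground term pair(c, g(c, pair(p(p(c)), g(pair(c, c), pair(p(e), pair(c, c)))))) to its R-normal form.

1. pair(c, g(c, pair(p(p(c)), g(pair(c, c), pair(p(e), pair(c, c))))))  →  pair(c, g(c, pair(p(p(c)), pair(c, c))))   [R1 at 2.2.2]
2. pair(c, g(c, pair(p(p(c)), pair(c, c))))  →  pair(c, c)   [R1 at 2]

pair(c, c)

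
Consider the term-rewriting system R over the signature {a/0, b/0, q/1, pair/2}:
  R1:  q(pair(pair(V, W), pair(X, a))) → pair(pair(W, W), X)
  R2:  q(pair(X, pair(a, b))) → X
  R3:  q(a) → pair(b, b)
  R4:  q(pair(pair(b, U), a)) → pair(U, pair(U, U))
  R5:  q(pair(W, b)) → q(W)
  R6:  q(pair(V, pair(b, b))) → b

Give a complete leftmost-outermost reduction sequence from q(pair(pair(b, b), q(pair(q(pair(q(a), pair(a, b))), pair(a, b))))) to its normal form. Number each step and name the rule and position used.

1. q(pair(pair(b, b), q(pair(q(pair(q(a), pair(a, b))), pair(a, b)))))  →  q(pair(pair(b, b), q(pair(q(a), pair(a, b)))))   [R2 at 1.2]
2. q(pair(pair(b, b), q(pair(q(a), pair(a, b)))))  →  q(pair(pair(b, b), q(a)))   [R2 at 1.2]
3. q(pair(pair(b, b), q(a)))  →  q(pair(pair(b, b), pair(b, b)))   [R3 at 1.2]
4. q(pair(pair(b, b), pair(b, b)))  →  b   [R6 at ε]

b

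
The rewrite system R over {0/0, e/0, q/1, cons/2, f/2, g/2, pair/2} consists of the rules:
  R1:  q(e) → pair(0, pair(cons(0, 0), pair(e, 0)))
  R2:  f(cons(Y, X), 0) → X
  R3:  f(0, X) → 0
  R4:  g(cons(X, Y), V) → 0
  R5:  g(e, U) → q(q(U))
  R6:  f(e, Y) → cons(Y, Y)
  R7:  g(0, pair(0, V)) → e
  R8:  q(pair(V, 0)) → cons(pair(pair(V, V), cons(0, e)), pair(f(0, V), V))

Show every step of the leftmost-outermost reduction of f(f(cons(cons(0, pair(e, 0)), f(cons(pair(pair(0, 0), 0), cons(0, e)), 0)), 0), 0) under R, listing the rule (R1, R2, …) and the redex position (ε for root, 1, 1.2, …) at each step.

e

1. f(f(cons(cons(0, pair(e, 0)), f(cons(pair(pair(0, 0), 0), cons(0, e)), 0)), 0), 0)  →  f(f(cons(pair(pair(0, 0), 0), cons(0, e)), 0), 0)   [R2 at 1]
2. f(f(cons(pair(pair(0, 0), 0), cons(0, e)), 0), 0)  →  f(cons(0, e), 0)   [R2 at 1]
3. f(cons(0, e), 0)  →  e   [R2 at ε]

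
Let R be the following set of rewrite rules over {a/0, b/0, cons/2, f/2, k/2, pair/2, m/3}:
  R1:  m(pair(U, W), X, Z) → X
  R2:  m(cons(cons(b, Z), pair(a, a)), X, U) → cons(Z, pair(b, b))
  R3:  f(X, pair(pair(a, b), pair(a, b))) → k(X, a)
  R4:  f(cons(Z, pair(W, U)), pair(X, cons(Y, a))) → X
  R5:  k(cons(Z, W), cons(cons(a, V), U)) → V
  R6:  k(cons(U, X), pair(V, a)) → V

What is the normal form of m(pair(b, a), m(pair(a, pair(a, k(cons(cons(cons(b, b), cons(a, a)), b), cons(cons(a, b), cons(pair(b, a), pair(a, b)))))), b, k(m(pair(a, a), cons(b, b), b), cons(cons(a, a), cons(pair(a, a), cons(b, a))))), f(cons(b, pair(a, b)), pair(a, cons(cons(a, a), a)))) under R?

1. m(pair(b, a), m(pair(a, pair(a, k(cons(cons(cons(b, b), cons(a, a)), b), cons(cons(a, b), cons(pair(b, a), pair(a, b)))))), b, k(m(pair(a, a), cons(b, b), b), cons(cons(a, a), cons(pair(a, a), cons(b, a))))), f(cons(b, pair(a, b)), pair(a, cons(cons(a, a), a))))  →  m(pair(a, pair(a, k(cons(cons(cons(b, b), cons(a, a)), b), cons(cons(a, b), cons(pair(b, a), pair(a, b)))))), b, k(m(pair(a, a), cons(b, b), b), cons(cons(a, a), cons(pair(a, a), cons(b, a)))))   [R1 at ε]
2. m(pair(a, pair(a, k(cons(cons(cons(b, b), cons(a, a)), b), cons(cons(a, b), cons(pair(b, a), pair(a, b)))))), b, k(m(pair(a, a), cons(b, b), b), cons(cons(a, a), cons(pair(a, a), cons(b, a)))))  →  b   [R1 at ε]

b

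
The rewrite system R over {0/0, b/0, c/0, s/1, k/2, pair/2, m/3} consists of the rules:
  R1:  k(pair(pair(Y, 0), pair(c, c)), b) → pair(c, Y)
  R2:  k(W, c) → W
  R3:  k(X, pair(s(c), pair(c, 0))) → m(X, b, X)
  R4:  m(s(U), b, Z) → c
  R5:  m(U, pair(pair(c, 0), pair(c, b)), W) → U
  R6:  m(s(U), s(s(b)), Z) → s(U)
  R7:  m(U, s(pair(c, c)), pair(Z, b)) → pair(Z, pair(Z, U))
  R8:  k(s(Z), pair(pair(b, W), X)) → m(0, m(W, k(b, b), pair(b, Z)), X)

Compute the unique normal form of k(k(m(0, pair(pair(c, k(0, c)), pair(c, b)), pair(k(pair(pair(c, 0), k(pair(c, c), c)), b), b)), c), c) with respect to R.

0

1. k(k(m(0, pair(pair(c, k(0, c)), pair(c, b)), pair(k(pair(pair(c, 0), k(pair(c, c), c)), b), b)), c), c)  →  k(m(0, pair(pair(c, k(0, c)), pair(c, b)), pair(k(pair(pair(c, 0), k(pair(c, c), c)), b), b)), c)   [R2 at ε]
2. k(m(0, pair(pair(c, k(0, c)), pair(c, b)), pair(k(pair(pair(c, 0), k(pair(c, c), c)), b), b)), c)  →  m(0, pair(pair(c, k(0, c)), pair(c, b)), pair(k(pair(pair(c, 0), k(pair(c, c), c)), b), b))   [R2 at ε]
3. m(0, pair(pair(c, k(0, c)), pair(c, b)), pair(k(pair(pair(c, 0), k(pair(c, c), c)), b), b))  →  m(0, pair(pair(c, 0), pair(c, b)), pair(k(pair(pair(c, 0), k(pair(c, c), c)), b), b))   [R2 at 2.1.2]
4. m(0, pair(pair(c, 0), pair(c, b)), pair(k(pair(pair(c, 0), k(pair(c, c), c)), b), b))  →  0   [R5 at ε]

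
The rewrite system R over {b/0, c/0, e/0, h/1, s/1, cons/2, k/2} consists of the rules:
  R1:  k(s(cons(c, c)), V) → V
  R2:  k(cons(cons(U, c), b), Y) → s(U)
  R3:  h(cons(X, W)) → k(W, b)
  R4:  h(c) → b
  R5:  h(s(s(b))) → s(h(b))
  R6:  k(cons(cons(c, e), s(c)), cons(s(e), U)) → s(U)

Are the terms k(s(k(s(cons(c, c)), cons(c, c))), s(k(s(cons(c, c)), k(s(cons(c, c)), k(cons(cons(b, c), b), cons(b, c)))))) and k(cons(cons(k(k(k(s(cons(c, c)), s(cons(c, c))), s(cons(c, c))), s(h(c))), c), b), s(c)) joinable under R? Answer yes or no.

yes — NF(t₁) = s(s(b)), NF(t₂) = s(s(b))

Reduce t₁ = k(s(k(s(cons(c, c)), cons(c, c))), s(k(s(cons(c, c)), k(s(cons(c, c)), k(cons(cons(b, c), b), cons(b, c)))))):
1. k(s(k(s(cons(c, c)), cons(c, c))), s(k(s(cons(c, c)), k(s(cons(c, c)), k(cons(cons(b, c), b), cons(b, c))))))  →  k(s(cons(c, c)), s(k(s(cons(c, c)), k(s(cons(c, c)), k(cons(cons(b, c), b), cons(b, c))))))   [R1 at 1.1]
2. k(s(cons(c, c)), s(k(s(cons(c, c)), k(s(cons(c, c)), k(cons(cons(b, c), b), cons(b, c))))))  →  s(k(s(cons(c, c)), k(s(cons(c, c)), k(cons(cons(b, c), b), cons(b, c)))))   [R1 at ε]
3. s(k(s(cons(c, c)), k(s(cons(c, c)), k(cons(cons(b, c), b), cons(b, c)))))  →  s(k(s(cons(c, c)), k(cons(cons(b, c), b), cons(b, c))))   [R1 at 1]
4. s(k(s(cons(c, c)), k(cons(cons(b, c), b), cons(b, c))))  →  s(k(cons(cons(b, c), b), cons(b, c)))   [R1 at 1]
5. s(k(cons(cons(b, c), b), cons(b, c)))  →  s(s(b))   [R2 at 1]

Reduce t₂ = k(cons(cons(k(k(k(s(cons(c, c)), s(cons(c, c))), s(cons(c, c))), s(h(c))), c), b), s(c)):
1. k(cons(cons(k(k(k(s(cons(c, c)), s(cons(c, c))), s(cons(c, c))), s(h(c))), c), b), s(c))  →  s(k(k(k(s(cons(c, c)), s(cons(c, c))), s(cons(c, c))), s(h(c))))   [R2 at ε]
2. s(k(k(k(s(cons(c, c)), s(cons(c, c))), s(cons(c, c))), s(h(c))))  →  s(k(k(s(cons(c, c)), s(cons(c, c))), s(h(c))))   [R1 at 1.1.1]
3. s(k(k(s(cons(c, c)), s(cons(c, c))), s(h(c))))  →  s(k(s(cons(c, c)), s(h(c))))   [R1 at 1.1]
4. s(k(s(cons(c, c)), s(h(c))))  →  s(s(h(c)))   [R1 at 1]
5. s(s(h(c)))  →  s(s(b))   [R4 at 1.1]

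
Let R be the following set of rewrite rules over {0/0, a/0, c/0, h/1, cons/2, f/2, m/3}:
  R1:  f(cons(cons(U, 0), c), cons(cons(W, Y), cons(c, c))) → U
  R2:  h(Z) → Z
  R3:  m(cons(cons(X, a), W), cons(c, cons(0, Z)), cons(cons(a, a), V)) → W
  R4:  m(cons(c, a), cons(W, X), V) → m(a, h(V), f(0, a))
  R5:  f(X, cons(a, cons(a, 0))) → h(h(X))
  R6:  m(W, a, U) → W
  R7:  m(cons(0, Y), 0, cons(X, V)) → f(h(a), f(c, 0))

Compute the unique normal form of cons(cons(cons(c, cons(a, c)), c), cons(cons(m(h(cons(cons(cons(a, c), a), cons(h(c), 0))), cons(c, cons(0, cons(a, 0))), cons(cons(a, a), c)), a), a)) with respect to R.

cons(cons(cons(c, cons(a, c)), c), cons(cons(cons(c, 0), a), a))

1. cons(cons(cons(c, cons(a, c)), c), cons(cons(m(h(cons(cons(cons(a, c), a), cons(h(c), 0))), cons(c, cons(0, cons(a, 0))), cons(cons(a, a), c)), a), a))  →  cons(cons(cons(c, cons(a, c)), c), cons(cons(m(cons(cons(cons(a, c), a), cons(h(c), 0)), cons(c, cons(0, cons(a, 0))), cons(cons(a, a), c)), a), a))   [R2 at 2.1.1.1]
2. cons(cons(cons(c, cons(a, c)), c), cons(cons(m(cons(cons(cons(a, c), a), cons(h(c), 0)), cons(c, cons(0, cons(a, 0))), cons(cons(a, a), c)), a), a))  →  cons(cons(cons(c, cons(a, c)), c), cons(cons(cons(h(c), 0), a), a))   [R3 at 2.1.1]
3. cons(cons(cons(c, cons(a, c)), c), cons(cons(cons(h(c), 0), a), a))  →  cons(cons(cons(c, cons(a, c)), c), cons(cons(cons(c, 0), a), a))   [R2 at 2.1.1.1]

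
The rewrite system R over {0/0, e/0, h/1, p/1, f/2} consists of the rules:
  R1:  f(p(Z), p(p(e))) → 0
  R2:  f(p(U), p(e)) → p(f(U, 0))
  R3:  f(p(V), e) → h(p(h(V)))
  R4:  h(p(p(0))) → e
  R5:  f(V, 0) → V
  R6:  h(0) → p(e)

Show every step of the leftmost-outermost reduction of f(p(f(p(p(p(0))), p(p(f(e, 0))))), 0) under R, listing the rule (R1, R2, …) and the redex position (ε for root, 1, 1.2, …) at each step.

1. f(p(f(p(p(p(0))), p(p(f(e, 0))))), 0)  →  p(f(p(p(p(0))), p(p(f(e, 0)))))   [R5 at ε]
2. p(f(p(p(p(0))), p(p(f(e, 0)))))  →  p(f(p(p(p(0))), p(p(e))))   [R5 at 1.2.1.1]
3. p(f(p(p(p(0))), p(p(e))))  →  p(0)   [R1 at 1]

p(0)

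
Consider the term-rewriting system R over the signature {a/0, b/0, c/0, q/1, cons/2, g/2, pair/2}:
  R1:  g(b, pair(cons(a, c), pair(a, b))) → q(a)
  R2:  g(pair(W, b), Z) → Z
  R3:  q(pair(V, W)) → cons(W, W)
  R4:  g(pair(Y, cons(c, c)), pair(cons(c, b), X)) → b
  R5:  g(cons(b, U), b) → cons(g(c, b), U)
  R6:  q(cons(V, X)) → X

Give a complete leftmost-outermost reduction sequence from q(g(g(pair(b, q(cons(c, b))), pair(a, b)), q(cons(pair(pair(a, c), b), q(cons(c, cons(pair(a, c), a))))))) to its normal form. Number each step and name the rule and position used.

a

1. q(g(g(pair(b, q(cons(c, b))), pair(a, b)), q(cons(pair(pair(a, c), b), q(cons(c, cons(pair(a, c), a)))))))  →  q(g(g(pair(b, b), pair(a, b)), q(cons(pair(pair(a, c), b), q(cons(c, cons(pair(a, c), a)))))))   [R6 at 1.1.1.2]
2. q(g(g(pair(b, b), pair(a, b)), q(cons(pair(pair(a, c), b), q(cons(c, cons(pair(a, c), a)))))))  →  q(g(pair(a, b), q(cons(pair(pair(a, c), b), q(cons(c, cons(pair(a, c), a)))))))   [R2 at 1.1]
3. q(g(pair(a, b), q(cons(pair(pair(a, c), b), q(cons(c, cons(pair(a, c), a)))))))  →  q(q(cons(pair(pair(a, c), b), q(cons(c, cons(pair(a, c), a))))))   [R2 at 1]
4. q(q(cons(pair(pair(a, c), b), q(cons(c, cons(pair(a, c), a))))))  →  q(q(cons(c, cons(pair(a, c), a))))   [R6 at 1]
5. q(q(cons(c, cons(pair(a, c), a))))  →  q(cons(pair(a, c), a))   [R6 at 1]
6. q(cons(pair(a, c), a))  →  a   [R6 at ε]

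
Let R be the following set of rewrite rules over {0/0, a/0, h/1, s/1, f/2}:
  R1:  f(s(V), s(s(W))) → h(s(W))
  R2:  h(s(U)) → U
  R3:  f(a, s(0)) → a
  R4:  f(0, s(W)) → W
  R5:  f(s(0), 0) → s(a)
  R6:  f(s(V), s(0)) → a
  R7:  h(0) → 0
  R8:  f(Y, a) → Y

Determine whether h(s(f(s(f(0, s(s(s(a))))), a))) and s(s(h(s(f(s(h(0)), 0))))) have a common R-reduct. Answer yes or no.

Reduce t₁ = h(s(f(s(f(0, s(s(s(a))))), a))):
1. h(s(f(s(f(0, s(s(s(a))))), a)))  →  f(s(f(0, s(s(s(a))))), a)   [R2 at ε]
2. f(s(f(0, s(s(s(a))))), a)  →  s(f(0, s(s(s(a)))))   [R8 at ε]
3. s(f(0, s(s(s(a)))))  →  s(s(s(a)))   [R4 at 1]

Reduce t₂ = s(s(h(s(f(s(h(0)), 0))))):
1. s(s(h(s(f(s(h(0)), 0)))))  →  s(s(f(s(h(0)), 0)))   [R2 at 1.1]
2. s(s(f(s(h(0)), 0)))  →  s(s(f(s(0), 0)))   [R7 at 1.1.1.1]
3. s(s(f(s(0), 0)))  →  s(s(s(a)))   [R5 at 1.1]

yes — NF(t₁) = s(s(s(a))), NF(t₂) = s(s(s(a)))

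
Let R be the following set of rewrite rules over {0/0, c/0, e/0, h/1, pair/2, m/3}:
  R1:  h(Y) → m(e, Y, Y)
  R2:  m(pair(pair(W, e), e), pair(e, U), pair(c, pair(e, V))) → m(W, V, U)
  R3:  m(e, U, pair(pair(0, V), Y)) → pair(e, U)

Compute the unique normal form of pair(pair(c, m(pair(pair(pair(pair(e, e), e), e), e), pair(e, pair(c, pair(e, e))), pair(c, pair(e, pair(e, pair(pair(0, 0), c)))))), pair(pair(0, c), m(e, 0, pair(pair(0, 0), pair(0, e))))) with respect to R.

1. pair(pair(c, m(pair(pair(pair(pair(e, e), e), e), e), pair(e, pair(c, pair(e, e))), pair(c, pair(e, pair(e, pair(pair(0, 0), c)))))), pair(pair(0, c), m(e, 0, pair(pair(0, 0), pair(0, e)))))  →  pair(pair(c, m(pair(pair(e, e), e), pair(e, pair(pair(0, 0), c)), pair(c, pair(e, e)))), pair(pair(0, c), m(e, 0, pair(pair(0, 0), pair(0, e)))))   [R2 at 1.2]
2. pair(pair(c, m(pair(pair(e, e), e), pair(e, pair(pair(0, 0), c)), pair(c, pair(e, e)))), pair(pair(0, c), m(e, 0, pair(pair(0, 0), pair(0, e)))))  →  pair(pair(c, m(e, e, pair(pair(0, 0), c))), pair(pair(0, c), m(e, 0, pair(pair(0, 0), pair(0, e)))))   [R2 at 1.2]
3. pair(pair(c, m(e, e, pair(pair(0, 0), c))), pair(pair(0, c), m(e, 0, pair(pair(0, 0), pair(0, e)))))  →  pair(pair(c, pair(e, e)), pair(pair(0, c), m(e, 0, pair(pair(0, 0), pair(0, e)))))   [R3 at 1.2]
4. pair(pair(c, pair(e, e)), pair(pair(0, c), m(e, 0, pair(pair(0, 0), pair(0, e)))))  →  pair(pair(c, pair(e, e)), pair(pair(0, c), pair(e, 0)))   [R3 at 2.2]

pair(pair(c, pair(e, e)), pair(pair(0, c), pair(e, 0)))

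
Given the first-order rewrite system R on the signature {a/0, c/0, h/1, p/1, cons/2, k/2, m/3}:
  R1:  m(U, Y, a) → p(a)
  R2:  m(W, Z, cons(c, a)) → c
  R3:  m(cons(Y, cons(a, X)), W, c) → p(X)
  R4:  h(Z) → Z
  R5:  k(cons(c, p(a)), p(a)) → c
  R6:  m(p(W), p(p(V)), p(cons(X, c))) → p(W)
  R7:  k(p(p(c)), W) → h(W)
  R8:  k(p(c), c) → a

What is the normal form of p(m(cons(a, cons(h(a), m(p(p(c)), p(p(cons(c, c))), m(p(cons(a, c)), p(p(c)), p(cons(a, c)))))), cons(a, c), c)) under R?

1. p(m(cons(a, cons(h(a), m(p(p(c)), p(p(cons(c, c))), m(p(cons(a, c)), p(p(c)), p(cons(a, c)))))), cons(a, c), c))  →  p(m(cons(a, cons(a, m(p(p(c)), p(p(cons(c, c))), m(p(cons(a, c)), p(p(c)), p(cons(a, c)))))), cons(a, c), c))   [R4 at 1.1.2.1]
2. p(m(cons(a, cons(a, m(p(p(c)), p(p(cons(c, c))), m(p(cons(a, c)), p(p(c)), p(cons(a, c)))))), cons(a, c), c))  →  p(p(m(p(p(c)), p(p(cons(c, c))), m(p(cons(a, c)), p(p(c)), p(cons(a, c))))))   [R3 at 1]
3. p(p(m(p(p(c)), p(p(cons(c, c))), m(p(cons(a, c)), p(p(c)), p(cons(a, c))))))  →  p(p(m(p(p(c)), p(p(cons(c, c))), p(cons(a, c)))))   [R6 at 1.1.3]
4. p(p(m(p(p(c)), p(p(cons(c, c))), p(cons(a, c)))))  →  p(p(p(p(c))))   [R6 at 1.1]

p(p(p(p(c))))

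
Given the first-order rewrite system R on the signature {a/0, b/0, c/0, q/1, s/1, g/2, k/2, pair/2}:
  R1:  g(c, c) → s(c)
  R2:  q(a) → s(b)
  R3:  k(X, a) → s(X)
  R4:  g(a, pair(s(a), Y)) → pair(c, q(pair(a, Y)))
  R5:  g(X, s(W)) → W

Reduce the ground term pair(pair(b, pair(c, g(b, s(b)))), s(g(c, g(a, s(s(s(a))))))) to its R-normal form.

1. pair(pair(b, pair(c, g(b, s(b)))), s(g(c, g(a, s(s(s(a)))))))  →  pair(pair(b, pair(c, b)), s(g(c, g(a, s(s(s(a)))))))   [R5 at 1.2.2]
2. pair(pair(b, pair(c, b)), s(g(c, g(a, s(s(s(a)))))))  →  pair(pair(b, pair(c, b)), s(g(c, s(s(a)))))   [R5 at 2.1.2]
3. pair(pair(b, pair(c, b)), s(g(c, s(s(a)))))  →  pair(pair(b, pair(c, b)), s(s(a)))   [R5 at 2.1]

pair(pair(b, pair(c, b)), s(s(a)))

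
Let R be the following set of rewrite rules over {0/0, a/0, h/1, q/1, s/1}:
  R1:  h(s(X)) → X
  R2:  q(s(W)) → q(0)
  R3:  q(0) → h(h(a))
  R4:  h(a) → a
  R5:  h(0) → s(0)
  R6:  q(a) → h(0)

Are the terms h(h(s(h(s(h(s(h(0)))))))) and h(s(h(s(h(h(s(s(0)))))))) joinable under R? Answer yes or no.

yes — NF(t₁) = 0, NF(t₂) = 0

Reduce t₁ = h(h(s(h(s(h(s(h(0)))))))):
1. h(h(s(h(s(h(s(h(0))))))))  →  h(h(s(h(s(h(0))))))   [R1 at 1]
2. h(h(s(h(s(h(0))))))  →  h(h(s(h(0))))   [R1 at 1]
3. h(h(s(h(0))))  →  h(h(0))   [R1 at 1]
4. h(h(0))  →  h(s(0))   [R5 at 1]
5. h(s(0))  →  0   [R1 at ε]

Reduce t₂ = h(s(h(s(h(h(s(s(0)))))))):
1. h(s(h(s(h(h(s(s(0))))))))  →  h(s(h(h(s(s(0))))))   [R1 at ε]
2. h(s(h(h(s(s(0))))))  →  h(h(s(s(0))))   [R1 at ε]
3. h(h(s(s(0))))  →  h(s(0))   [R1 at 1]
4. h(s(0))  →  0   [R1 at ε]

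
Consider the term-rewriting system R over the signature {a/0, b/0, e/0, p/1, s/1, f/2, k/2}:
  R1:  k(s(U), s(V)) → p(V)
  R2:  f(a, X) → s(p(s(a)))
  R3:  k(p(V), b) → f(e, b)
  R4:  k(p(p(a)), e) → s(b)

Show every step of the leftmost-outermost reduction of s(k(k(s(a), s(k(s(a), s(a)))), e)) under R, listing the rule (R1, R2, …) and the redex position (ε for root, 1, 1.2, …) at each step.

1. s(k(k(s(a), s(k(s(a), s(a)))), e))  →  s(k(p(k(s(a), s(a))), e))   [R1 at 1.1]
2. s(k(p(k(s(a), s(a))), e))  →  s(k(p(p(a)), e))   [R1 at 1.1.1]
3. s(k(p(p(a)), e))  →  s(s(b))   [R4 at 1]

s(s(b))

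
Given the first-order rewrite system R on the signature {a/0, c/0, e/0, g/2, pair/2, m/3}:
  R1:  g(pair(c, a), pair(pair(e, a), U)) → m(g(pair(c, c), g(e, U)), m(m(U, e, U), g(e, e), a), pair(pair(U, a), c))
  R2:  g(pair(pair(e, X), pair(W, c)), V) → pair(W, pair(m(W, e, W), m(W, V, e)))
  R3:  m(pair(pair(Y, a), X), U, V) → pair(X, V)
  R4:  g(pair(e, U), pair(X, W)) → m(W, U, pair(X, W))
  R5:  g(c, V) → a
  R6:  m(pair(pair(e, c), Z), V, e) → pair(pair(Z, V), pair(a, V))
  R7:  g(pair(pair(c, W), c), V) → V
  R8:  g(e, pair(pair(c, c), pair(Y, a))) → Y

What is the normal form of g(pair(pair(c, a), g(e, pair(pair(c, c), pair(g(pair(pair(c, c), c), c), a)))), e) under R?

e

1. g(pair(pair(c, a), g(e, pair(pair(c, c), pair(g(pair(pair(c, c), c), c), a)))), e)  →  g(pair(pair(c, a), g(pair(pair(c, c), c), c)), e)   [R8 at 1.2]
2. g(pair(pair(c, a), g(pair(pair(c, c), c), c)), e)  →  g(pair(pair(c, a), c), e)   [R7 at 1.2]
3. g(pair(pair(c, a), c), e)  →  e   [R7 at ε]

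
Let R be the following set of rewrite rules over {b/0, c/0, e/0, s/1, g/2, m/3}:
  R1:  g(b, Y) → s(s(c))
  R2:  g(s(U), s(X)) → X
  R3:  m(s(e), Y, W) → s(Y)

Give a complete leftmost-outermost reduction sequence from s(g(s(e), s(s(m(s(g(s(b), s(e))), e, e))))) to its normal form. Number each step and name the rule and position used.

1. s(g(s(e), s(s(m(s(g(s(b), s(e))), e, e)))))  →  s(s(m(s(g(s(b), s(e))), e, e)))   [R2 at 1]
2. s(s(m(s(g(s(b), s(e))), e, e)))  →  s(s(m(s(e), e, e)))   [R2 at 1.1.1.1]
3. s(s(m(s(e), e, e)))  →  s(s(s(e)))   [R3 at 1.1]

s(s(s(e)))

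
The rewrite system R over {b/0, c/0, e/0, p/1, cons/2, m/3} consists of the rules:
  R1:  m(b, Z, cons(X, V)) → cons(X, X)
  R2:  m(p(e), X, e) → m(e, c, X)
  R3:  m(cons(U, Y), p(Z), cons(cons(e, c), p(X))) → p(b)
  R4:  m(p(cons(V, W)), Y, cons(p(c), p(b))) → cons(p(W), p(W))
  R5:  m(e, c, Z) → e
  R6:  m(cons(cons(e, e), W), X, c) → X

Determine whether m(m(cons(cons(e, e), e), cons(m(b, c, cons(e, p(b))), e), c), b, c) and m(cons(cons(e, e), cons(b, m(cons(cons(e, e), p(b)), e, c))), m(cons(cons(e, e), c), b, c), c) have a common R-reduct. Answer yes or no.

Reduce t₁ = m(m(cons(cons(e, e), e), cons(m(b, c, cons(e, p(b))), e), c), b, c):
1. m(m(cons(cons(e, e), e), cons(m(b, c, cons(e, p(b))), e), c), b, c)  →  m(cons(m(b, c, cons(e, p(b))), e), b, c)   [R6 at 1]
2. m(cons(m(b, c, cons(e, p(b))), e), b, c)  →  m(cons(cons(e, e), e), b, c)   [R1 at 1.1]
3. m(cons(cons(e, e), e), b, c)  →  b   [R6 at ε]

Reduce t₂ = m(cons(cons(e, e), cons(b, m(cons(cons(e, e), p(b)), e, c))), m(cons(cons(e, e), c), b, c), c):
1. m(cons(cons(e, e), cons(b, m(cons(cons(e, e), p(b)), e, c))), m(cons(cons(e, e), c), b, c), c)  →  m(cons(cons(e, e), c), b, c)   [R6 at ε]
2. m(cons(cons(e, e), c), b, c)  →  b   [R6 at ε]

yes — NF(t₁) = b, NF(t₂) = b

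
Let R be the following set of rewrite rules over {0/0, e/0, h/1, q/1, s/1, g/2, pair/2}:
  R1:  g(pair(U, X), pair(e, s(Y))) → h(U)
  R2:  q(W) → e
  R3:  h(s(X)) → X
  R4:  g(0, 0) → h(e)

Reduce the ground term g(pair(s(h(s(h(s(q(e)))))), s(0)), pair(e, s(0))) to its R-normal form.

1. g(pair(s(h(s(h(s(q(e)))))), s(0)), pair(e, s(0)))  →  h(s(h(s(h(s(q(e)))))))   [R1 at ε]
2. h(s(h(s(h(s(q(e)))))))  →  h(s(h(s(q(e)))))   [R3 at ε]
3. h(s(h(s(q(e)))))  →  h(s(q(e)))   [R3 at ε]
4. h(s(q(e)))  →  q(e)   [R3 at ε]
5. q(e)  →  e   [R2 at ε]

e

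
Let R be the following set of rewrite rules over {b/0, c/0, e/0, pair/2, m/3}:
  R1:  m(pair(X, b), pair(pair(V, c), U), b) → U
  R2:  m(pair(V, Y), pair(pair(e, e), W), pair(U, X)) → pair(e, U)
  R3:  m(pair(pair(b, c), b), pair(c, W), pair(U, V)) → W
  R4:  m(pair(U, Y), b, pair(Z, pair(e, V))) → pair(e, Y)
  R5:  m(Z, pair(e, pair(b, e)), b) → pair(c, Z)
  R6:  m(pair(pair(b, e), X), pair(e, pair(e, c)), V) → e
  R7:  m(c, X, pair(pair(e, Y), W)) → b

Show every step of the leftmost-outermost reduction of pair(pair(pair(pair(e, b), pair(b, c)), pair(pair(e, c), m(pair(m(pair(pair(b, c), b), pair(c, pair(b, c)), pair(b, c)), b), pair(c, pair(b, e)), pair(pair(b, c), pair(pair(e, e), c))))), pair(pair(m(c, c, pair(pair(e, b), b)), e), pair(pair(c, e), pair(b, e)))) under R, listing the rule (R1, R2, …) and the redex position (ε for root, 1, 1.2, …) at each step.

1. pair(pair(pair(pair(e, b), pair(b, c)), pair(pair(e, c), m(pair(m(pair(pair(b, c), b), pair(c, pair(b, c)), pair(b, c)), b), pair(c, pair(b, e)), pair(pair(b, c), pair(pair(e, e), c))))), pair(pair(m(c, c, pair(pair(e, b), b)), e), pair(pair(c, e), pair(b, e))))  →  pair(pair(pair(pair(e, b), pair(b, c)), pair(pair(e, c), m(pair(pair(b, c), b), pair(c, pair(b, e)), pair(pair(b, c), pair(pair(e, e), c))))), pair(pair(m(c, c, pair(pair(e, b), b)), e), pair(pair(c, e), pair(b, e))))   [R3 at 1.2.2.1.1]
2. pair(pair(pair(pair(e, b), pair(b, c)), pair(pair(e, c), m(pair(pair(b, c), b), pair(c, pair(b, e)), pair(pair(b, c), pair(pair(e, e), c))))), pair(pair(m(c, c, pair(pair(e, b), b)), e), pair(pair(c, e), pair(b, e))))  →  pair(pair(pair(pair(e, b), pair(b, c)), pair(pair(e, c), pair(b, e))), pair(pair(m(c, c, pair(pair(e, b), b)), e), pair(pair(c, e), pair(b, e))))   [R3 at 1.2.2]
3. pair(pair(pair(pair(e, b), pair(b, c)), pair(pair(e, c), pair(b, e))), pair(pair(m(c, c, pair(pair(e, b), b)), e), pair(pair(c, e), pair(b, e))))  →  pair(pair(pair(pair(e, b), pair(b, c)), pair(pair(e, c), pair(b, e))), pair(pair(b, e), pair(pair(c, e), pair(b, e))))   [R7 at 2.1.1]

pair(pair(pair(pair(e, b), pair(b, c)), pair(pair(e, c), pair(b, e))), pair(pair(b, e), pair(pair(c, e), pair(b, e))))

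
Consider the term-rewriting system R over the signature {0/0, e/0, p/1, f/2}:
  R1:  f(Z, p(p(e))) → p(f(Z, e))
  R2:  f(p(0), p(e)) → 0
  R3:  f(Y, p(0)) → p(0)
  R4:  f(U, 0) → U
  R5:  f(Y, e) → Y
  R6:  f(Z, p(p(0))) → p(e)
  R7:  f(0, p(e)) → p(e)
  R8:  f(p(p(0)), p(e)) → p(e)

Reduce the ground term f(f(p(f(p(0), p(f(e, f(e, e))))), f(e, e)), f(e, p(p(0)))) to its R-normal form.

1. f(f(p(f(p(0), p(f(e, f(e, e))))), f(e, e)), f(e, p(p(0))))  →  f(f(p(f(p(0), p(f(e, e)))), f(e, e)), f(e, p(p(0))))   [R5 at 1.1.1.2.1.2]
2. f(f(p(f(p(0), p(f(e, e)))), f(e, e)), f(e, p(p(0))))  →  f(f(p(f(p(0), p(e))), f(e, e)), f(e, p(p(0))))   [R5 at 1.1.1.2.1]
3. f(f(p(f(p(0), p(e))), f(e, e)), f(e, p(p(0))))  →  f(f(p(0), f(e, e)), f(e, p(p(0))))   [R2 at 1.1.1]
4. f(f(p(0), f(e, e)), f(e, p(p(0))))  →  f(f(p(0), e), f(e, p(p(0))))   [R5 at 1.2]
5. f(f(p(0), e), f(e, p(p(0))))  →  f(p(0), f(e, p(p(0))))   [R5 at 1]
6. f(p(0), f(e, p(p(0))))  →  f(p(0), p(e))   [R6 at 2]
7. f(p(0), p(e))  →  0   [R2 at ε]

0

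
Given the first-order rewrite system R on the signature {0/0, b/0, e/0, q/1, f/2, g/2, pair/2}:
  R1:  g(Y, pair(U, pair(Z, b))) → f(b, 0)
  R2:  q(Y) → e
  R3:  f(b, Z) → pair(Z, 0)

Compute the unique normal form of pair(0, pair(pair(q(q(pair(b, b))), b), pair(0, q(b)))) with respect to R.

1. pair(0, pair(pair(q(q(pair(b, b))), b), pair(0, q(b))))  →  pair(0, pair(pair(e, b), pair(0, q(b))))   [R2 at 2.1.1]
2. pair(0, pair(pair(e, b), pair(0, q(b))))  →  pair(0, pair(pair(e, b), pair(0, e)))   [R2 at 2.2.2]

pair(0, pair(pair(e, b), pair(0, e)))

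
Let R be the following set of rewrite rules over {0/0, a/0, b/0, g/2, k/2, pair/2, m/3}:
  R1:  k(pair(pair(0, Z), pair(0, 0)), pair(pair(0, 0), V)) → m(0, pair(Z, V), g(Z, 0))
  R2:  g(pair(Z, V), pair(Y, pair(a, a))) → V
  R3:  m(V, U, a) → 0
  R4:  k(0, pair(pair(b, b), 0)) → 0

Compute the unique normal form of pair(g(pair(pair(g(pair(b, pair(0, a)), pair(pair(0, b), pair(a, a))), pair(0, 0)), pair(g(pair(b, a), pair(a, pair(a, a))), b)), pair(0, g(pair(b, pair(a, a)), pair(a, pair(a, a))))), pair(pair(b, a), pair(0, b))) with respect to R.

pair(pair(a, b), pair(pair(b, a), pair(0, b)))

1. pair(g(pair(pair(g(pair(b, pair(0, a)), pair(pair(0, b), pair(a, a))), pair(0, 0)), pair(g(pair(b, a), pair(a, pair(a, a))), b)), pair(0, g(pair(b, pair(a, a)), pair(a, pair(a, a))))), pair(pair(b, a), pair(0, b)))  →  pair(g(pair(pair(pair(0, a), pair(0, 0)), pair(g(pair(b, a), pair(a, pair(a, a))), b)), pair(0, g(pair(b, pair(a, a)), pair(a, pair(a, a))))), pair(pair(b, a), pair(0, b)))   [R2 at 1.1.1.1]
2. pair(g(pair(pair(pair(0, a), pair(0, 0)), pair(g(pair(b, a), pair(a, pair(a, a))), b)), pair(0, g(pair(b, pair(a, a)), pair(a, pair(a, a))))), pair(pair(b, a), pair(0, b)))  →  pair(g(pair(pair(pair(0, a), pair(0, 0)), pair(a, b)), pair(0, g(pair(b, pair(a, a)), pair(a, pair(a, a))))), pair(pair(b, a), pair(0, b)))   [R2 at 1.1.2.1]
3. pair(g(pair(pair(pair(0, a), pair(0, 0)), pair(a, b)), pair(0, g(pair(b, pair(a, a)), pair(a, pair(a, a))))), pair(pair(b, a), pair(0, b)))  →  pair(g(pair(pair(pair(0, a), pair(0, 0)), pair(a, b)), pair(0, pair(a, a))), pair(pair(b, a), pair(0, b)))   [R2 at 1.2.2]
4. pair(g(pair(pair(pair(0, a), pair(0, 0)), pair(a, b)), pair(0, pair(a, a))), pair(pair(b, a), pair(0, b)))  →  pair(pair(a, b), pair(pair(b, a), pair(0, b)))   [R2 at 1]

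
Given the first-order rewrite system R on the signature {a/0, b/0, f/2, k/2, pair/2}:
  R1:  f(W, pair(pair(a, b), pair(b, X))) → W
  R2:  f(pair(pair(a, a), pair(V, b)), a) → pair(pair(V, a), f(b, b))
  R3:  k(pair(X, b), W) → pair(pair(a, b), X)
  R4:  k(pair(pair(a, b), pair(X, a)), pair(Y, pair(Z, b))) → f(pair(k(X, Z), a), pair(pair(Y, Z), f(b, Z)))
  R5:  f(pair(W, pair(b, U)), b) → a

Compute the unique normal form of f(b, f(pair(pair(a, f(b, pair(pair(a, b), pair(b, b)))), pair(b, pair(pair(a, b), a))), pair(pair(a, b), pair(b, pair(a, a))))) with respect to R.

1. f(b, f(pair(pair(a, f(b, pair(pair(a, b), pair(b, b)))), pair(b, pair(pair(a, b), a))), pair(pair(a, b), pair(b, pair(a, a)))))  →  f(b, pair(pair(a, f(b, pair(pair(a, b), pair(b, b)))), pair(b, pair(pair(a, b), a))))   [R1 at 2]
2. f(b, pair(pair(a, f(b, pair(pair(a, b), pair(b, b)))), pair(b, pair(pair(a, b), a))))  →  f(b, pair(pair(a, b), pair(b, pair(pair(a, b), a))))   [R1 at 2.1.2]
3. f(b, pair(pair(a, b), pair(b, pair(pair(a, b), a))))  →  b   [R1 at ε]

b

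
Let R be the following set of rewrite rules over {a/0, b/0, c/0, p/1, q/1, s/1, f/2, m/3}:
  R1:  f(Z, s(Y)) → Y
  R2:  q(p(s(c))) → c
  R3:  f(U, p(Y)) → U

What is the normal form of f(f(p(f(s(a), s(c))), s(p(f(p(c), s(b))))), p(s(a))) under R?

1. f(f(p(f(s(a), s(c))), s(p(f(p(c), s(b))))), p(s(a)))  →  f(p(f(s(a), s(c))), s(p(f(p(c), s(b)))))   [R3 at ε]
2. f(p(f(s(a), s(c))), s(p(f(p(c), s(b)))))  →  p(f(p(c), s(b)))   [R1 at ε]
3. p(f(p(c), s(b)))  →  p(b)   [R1 at 1]

p(b)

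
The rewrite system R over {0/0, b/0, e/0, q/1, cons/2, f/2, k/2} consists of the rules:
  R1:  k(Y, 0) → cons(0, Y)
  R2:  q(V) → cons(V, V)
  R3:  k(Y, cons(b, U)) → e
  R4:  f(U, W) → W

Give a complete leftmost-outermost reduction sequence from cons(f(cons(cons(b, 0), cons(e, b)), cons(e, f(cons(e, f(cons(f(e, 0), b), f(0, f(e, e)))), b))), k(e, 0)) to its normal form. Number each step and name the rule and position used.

cons(cons(e, b), cons(0, e))

1. cons(f(cons(cons(b, 0), cons(e, b)), cons(e, f(cons(e, f(cons(f(e, 0), b), f(0, f(e, e)))), b))), k(e, 0))  →  cons(cons(e, f(cons(e, f(cons(f(e, 0), b), f(0, f(e, e)))), b)), k(e, 0))   [R4 at 1]
2. cons(cons(e, f(cons(e, f(cons(f(e, 0), b), f(0, f(e, e)))), b)), k(e, 0))  →  cons(cons(e, b), k(e, 0))   [R4 at 1.2]
3. cons(cons(e, b), k(e, 0))  →  cons(cons(e, b), cons(0, e))   [R1 at 2]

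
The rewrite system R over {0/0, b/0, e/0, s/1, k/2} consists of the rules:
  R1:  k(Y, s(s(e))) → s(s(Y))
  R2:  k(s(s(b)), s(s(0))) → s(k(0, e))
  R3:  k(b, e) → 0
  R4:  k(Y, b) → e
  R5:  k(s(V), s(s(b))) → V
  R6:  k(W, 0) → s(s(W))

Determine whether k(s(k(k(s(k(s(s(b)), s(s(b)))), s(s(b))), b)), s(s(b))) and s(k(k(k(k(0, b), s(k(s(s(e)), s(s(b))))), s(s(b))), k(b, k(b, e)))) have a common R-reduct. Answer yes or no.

Reduce t₁ = k(s(k(k(s(k(s(s(b)), s(s(b)))), s(s(b))), b)), s(s(b))):
1. k(s(k(k(s(k(s(s(b)), s(s(b)))), s(s(b))), b)), s(s(b)))  →  k(k(s(k(s(s(b)), s(s(b)))), s(s(b))), b)   [R5 at ε]
2. k(k(s(k(s(s(b)), s(s(b)))), s(s(b))), b)  →  e   [R4 at ε]

Reduce t₂ = s(k(k(k(k(0, b), s(k(s(s(e)), s(s(b))))), s(s(b))), k(b, k(b, e)))):
1. s(k(k(k(k(0, b), s(k(s(s(e)), s(s(b))))), s(s(b))), k(b, k(b, e))))  →  s(k(k(k(e, s(k(s(s(e)), s(s(b))))), s(s(b))), k(b, k(b, e))))   [R4 at 1.1.1.1]
2. s(k(k(k(e, s(k(s(s(e)), s(s(b))))), s(s(b))), k(b, k(b, e))))  →  s(k(k(k(e, s(s(e))), s(s(b))), k(b, k(b, e))))   [R5 at 1.1.1.2.1]
3. s(k(k(k(e, s(s(e))), s(s(b))), k(b, k(b, e))))  →  s(k(k(s(s(e)), s(s(b))), k(b, k(b, e))))   [R1 at 1.1.1]
4. s(k(k(s(s(e)), s(s(b))), k(b, k(b, e))))  →  s(k(s(e), k(b, k(b, e))))   [R5 at 1.1]
5. s(k(s(e), k(b, k(b, e))))  →  s(k(s(e), k(b, 0)))   [R3 at 1.2.2]
6. s(k(s(e), k(b, 0)))  →  s(k(s(e), s(s(b))))   [R6 at 1.2]
7. s(k(s(e), s(s(b))))  →  s(e)   [R5 at 1]

no — NF(t₁) = e, NF(t₂) = s(e)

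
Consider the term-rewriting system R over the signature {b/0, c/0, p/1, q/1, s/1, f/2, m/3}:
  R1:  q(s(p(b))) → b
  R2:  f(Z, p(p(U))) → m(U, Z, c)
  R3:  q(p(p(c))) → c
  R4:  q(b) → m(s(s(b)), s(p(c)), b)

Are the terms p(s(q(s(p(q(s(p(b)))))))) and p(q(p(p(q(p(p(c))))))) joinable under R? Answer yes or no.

Reduce t₁ = p(s(q(s(p(q(s(p(b)))))))):
1. p(s(q(s(p(q(s(p(b))))))))  →  p(s(q(s(p(b)))))   [R1 at 1.1.1.1.1]
2. p(s(q(s(p(b)))))  →  p(s(b))   [R1 at 1.1]

Reduce t₂ = p(q(p(p(q(p(p(c))))))):
1. p(q(p(p(q(p(p(c)))))))  →  p(q(p(p(c))))   [R3 at 1.1.1.1]
2. p(q(p(p(c))))  →  p(c)   [R3 at 1]

no — NF(t₁) = p(s(b)), NF(t₂) = p(c)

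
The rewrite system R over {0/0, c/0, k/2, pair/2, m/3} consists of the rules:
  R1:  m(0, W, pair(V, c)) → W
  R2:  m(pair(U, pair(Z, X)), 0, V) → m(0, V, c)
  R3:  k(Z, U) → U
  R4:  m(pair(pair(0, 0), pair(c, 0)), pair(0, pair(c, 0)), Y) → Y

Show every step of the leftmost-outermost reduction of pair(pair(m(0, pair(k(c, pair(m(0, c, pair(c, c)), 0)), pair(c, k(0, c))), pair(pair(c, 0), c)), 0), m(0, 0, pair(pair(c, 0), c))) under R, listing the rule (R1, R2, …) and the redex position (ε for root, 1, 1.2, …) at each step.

1. pair(pair(m(0, pair(k(c, pair(m(0, c, pair(c, c)), 0)), pair(c, k(0, c))), pair(pair(c, 0), c)), 0), m(0, 0, pair(pair(c, 0), c)))  →  pair(pair(pair(k(c, pair(m(0, c, pair(c, c)), 0)), pair(c, k(0, c))), 0), m(0, 0, pair(pair(c, 0), c)))   [R1 at 1.1]
2. pair(pair(pair(k(c, pair(m(0, c, pair(c, c)), 0)), pair(c, k(0, c))), 0), m(0, 0, pair(pair(c, 0), c)))  →  pair(pair(pair(pair(m(0, c, pair(c, c)), 0), pair(c, k(0, c))), 0), m(0, 0, pair(pair(c, 0), c)))   [R3 at 1.1.1]
3. pair(pair(pair(pair(m(0, c, pair(c, c)), 0), pair(c, k(0, c))), 0), m(0, 0, pair(pair(c, 0), c)))  →  pair(pair(pair(pair(c, 0), pair(c, k(0, c))), 0), m(0, 0, pair(pair(c, 0), c)))   [R1 at 1.1.1.1]
4. pair(pair(pair(pair(c, 0), pair(c, k(0, c))), 0), m(0, 0, pair(pair(c, 0), c)))  →  pair(pair(pair(pair(c, 0), pair(c, c)), 0), m(0, 0, pair(pair(c, 0), c)))   [R3 at 1.1.2.2]
5. pair(pair(pair(pair(c, 0), pair(c, c)), 0), m(0, 0, pair(pair(c, 0), c)))  →  pair(pair(pair(pair(c, 0), pair(c, c)), 0), 0)   [R1 at 2]

pair(pair(pair(pair(c, 0), pair(c, c)), 0), 0)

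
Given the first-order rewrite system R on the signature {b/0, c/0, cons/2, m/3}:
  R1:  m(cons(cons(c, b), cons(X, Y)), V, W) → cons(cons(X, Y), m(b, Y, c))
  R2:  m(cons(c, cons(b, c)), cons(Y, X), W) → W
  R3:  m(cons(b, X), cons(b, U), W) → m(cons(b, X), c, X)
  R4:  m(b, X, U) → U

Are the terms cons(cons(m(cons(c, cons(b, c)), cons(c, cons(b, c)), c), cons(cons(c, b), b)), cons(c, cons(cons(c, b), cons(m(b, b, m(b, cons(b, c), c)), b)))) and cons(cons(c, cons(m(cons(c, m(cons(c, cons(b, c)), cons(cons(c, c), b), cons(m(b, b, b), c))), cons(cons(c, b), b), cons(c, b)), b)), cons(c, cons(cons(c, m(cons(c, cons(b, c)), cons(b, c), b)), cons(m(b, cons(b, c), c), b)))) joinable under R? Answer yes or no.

yes — NF(t₁) = cons(cons(c, cons(cons(c, b), b)), cons(c, cons(cons(c, b), cons(c, b)))), NF(t₂) = cons(cons(c, cons(cons(c, b), b)), cons(c, cons(cons(c, b), cons(c, b))))

Reduce t₁ = cons(cons(m(cons(c, cons(b, c)), cons(c, cons(b, c)), c), cons(cons(c, b), b)), cons(c, cons(cons(c, b), cons(m(b, b, m(b, cons(b, c), c)), b)))):
1. cons(cons(m(cons(c, cons(b, c)), cons(c, cons(b, c)), c), cons(cons(c, b), b)), cons(c, cons(cons(c, b), cons(m(b, b, m(b, cons(b, c), c)), b))))  →  cons(cons(c, cons(cons(c, b), b)), cons(c, cons(cons(c, b), cons(m(b, b, m(b, cons(b, c), c)), b))))   [R2 at 1.1]
2. cons(cons(c, cons(cons(c, b), b)), cons(c, cons(cons(c, b), cons(m(b, b, m(b, cons(b, c), c)), b))))  →  cons(cons(c, cons(cons(c, b), b)), cons(c, cons(cons(c, b), cons(m(b, cons(b, c), c), b))))   [R4 at 2.2.2.1]
3. cons(cons(c, cons(cons(c, b), b)), cons(c, cons(cons(c, b), cons(m(b, cons(b, c), c), b))))  →  cons(cons(c, cons(cons(c, b), b)), cons(c, cons(cons(c, b), cons(c, b))))   [R4 at 2.2.2.1]

Reduce t₂ = cons(cons(c, cons(m(cons(c, m(cons(c, cons(b, c)), cons(cons(c, c), b), cons(m(b, b, b), c))), cons(cons(c, b), b), cons(c, b)), b)), cons(c, cons(cons(c, m(cons(c, cons(b, c)), cons(b, c), b)), cons(m(b, cons(b, c), c), b)))):
1. cons(cons(c, cons(m(cons(c, m(cons(c, cons(b, c)), cons(cons(c, c), b), cons(m(b, b, b), c))), cons(cons(c, b), b), cons(c, b)), b)), cons(c, cons(cons(c, m(cons(c, cons(b, c)), cons(b, c), b)), cons(m(b, cons(b, c), c), b))))  →  cons(cons(c, cons(m(cons(c, cons(m(b, b, b), c)), cons(cons(c, b), b), cons(c, b)), b)), cons(c, cons(cons(c, m(cons(c, cons(b, c)), cons(b, c), b)), cons(m(b, cons(b, c), c), b))))   [R2 at 1.2.1.1.2]
2. cons(cons(c, cons(m(cons(c, cons(m(b, b, b), c)), cons(cons(c, b), b), cons(c, b)), b)), cons(c, cons(cons(c, m(cons(c, cons(b, c)), cons(b, c), b)), cons(m(b, cons(b, c), c), b))))  →  cons(cons(c, cons(m(cons(c, cons(b, c)), cons(cons(c, b), b), cons(c, b)), b)), cons(c, cons(cons(c, m(cons(c, cons(b, c)), cons(b, c), b)), cons(m(b, cons(b, c), c), b))))   [R4 at 1.2.1.1.2.1]
3. cons(cons(c, cons(m(cons(c, cons(b, c)), cons(cons(c, b), b), cons(c, b)), b)), cons(c, cons(cons(c, m(cons(c, cons(b, c)), cons(b, c), b)), cons(m(b, cons(b, c), c), b))))  →  cons(cons(c, cons(cons(c, b), b)), cons(c, cons(cons(c, m(cons(c, cons(b, c)), cons(b, c), b)), cons(m(b, cons(b, c), c), b))))   [R2 at 1.2.1]
4. cons(cons(c, cons(cons(c, b), b)), cons(c, cons(cons(c, m(cons(c, cons(b, c)), cons(b, c), b)), cons(m(b, cons(b, c), c), b))))  →  cons(cons(c, cons(cons(c, b), b)), cons(c, cons(cons(c, b), cons(m(b, cons(b, c), c), b))))   [R2 at 2.2.1.2]
5. cons(cons(c, cons(cons(c, b), b)), cons(c, cons(cons(c, b), cons(m(b, cons(b, c), c), b))))  →  cons(cons(c, cons(cons(c, b), b)), cons(c, cons(cons(c, b), cons(c, b))))   [R4 at 2.2.2.1]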